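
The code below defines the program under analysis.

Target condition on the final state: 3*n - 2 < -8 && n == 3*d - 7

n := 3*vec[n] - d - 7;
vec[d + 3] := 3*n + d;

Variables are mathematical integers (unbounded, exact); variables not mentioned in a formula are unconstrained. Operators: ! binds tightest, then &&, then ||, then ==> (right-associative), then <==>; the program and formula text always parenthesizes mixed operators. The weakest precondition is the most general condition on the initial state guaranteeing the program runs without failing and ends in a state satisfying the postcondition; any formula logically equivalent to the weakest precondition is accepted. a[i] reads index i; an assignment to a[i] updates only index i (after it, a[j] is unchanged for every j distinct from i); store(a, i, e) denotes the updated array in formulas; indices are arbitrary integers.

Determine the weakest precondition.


Working backward. After the program, the postcondition 3*n - 2 < -8 && n == 3*d - 7 must hold; in canonical form it is 3*n < -6 && n == 3*d - 7.
Before vec[d + 3] := 3*n + d: 3*n < -6 && n == 3*d - 7
Before n := 3*vec[n] - d - 7: 9*vec[n] < 3*d + 15 && 3*vec[n] == 4*d
Answer: WP = 9*vec[n] < 3*d + 15 && 3*vec[n] == 4*d


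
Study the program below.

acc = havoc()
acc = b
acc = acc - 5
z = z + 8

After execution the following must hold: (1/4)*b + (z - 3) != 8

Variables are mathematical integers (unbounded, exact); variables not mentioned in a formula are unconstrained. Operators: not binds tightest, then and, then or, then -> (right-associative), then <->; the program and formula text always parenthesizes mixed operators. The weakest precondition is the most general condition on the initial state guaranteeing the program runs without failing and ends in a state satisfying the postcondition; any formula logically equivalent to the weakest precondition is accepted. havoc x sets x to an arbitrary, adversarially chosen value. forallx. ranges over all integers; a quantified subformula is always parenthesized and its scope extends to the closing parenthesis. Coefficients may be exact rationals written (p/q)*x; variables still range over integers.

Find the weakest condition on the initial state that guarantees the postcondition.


Working backward. After the program, the postcondition (1/4)*b + (z - 3) != 8 must hold; in canonical form it is (1/4)*b + z != 11.
Before z := z + 8: (1/4)*b + z != 3
Before acc := acc - 5: (1/4)*b + z != 3
Before acc := b: (1/4)*b + z != 3
Before havoc acc: (1/4)*b + z != 3
Answer: WP = (1/4)*b + z != 3


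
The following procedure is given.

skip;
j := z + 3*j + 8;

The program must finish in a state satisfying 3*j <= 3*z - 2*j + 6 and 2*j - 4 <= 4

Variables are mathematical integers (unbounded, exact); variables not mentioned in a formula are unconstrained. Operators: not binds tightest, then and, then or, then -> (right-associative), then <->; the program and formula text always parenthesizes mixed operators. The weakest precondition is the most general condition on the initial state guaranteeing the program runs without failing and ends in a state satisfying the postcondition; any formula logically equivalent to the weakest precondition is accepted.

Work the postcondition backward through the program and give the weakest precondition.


Working backward. After the program, the postcondition 3*j <= 3*z - 2*j + 6 and 2*j - 4 <= 4 must hold; in canonical form it is 5*j <= 3*z + 6 and 2*j <= 8.
Before j := z + 3*j + 8: 15*j + 2*z <= -34 and 6*j + 2*z <= -8
Before skip: 15*j + 2*z <= -34 and 6*j + 2*z <= -8
Answer: WP = 15*j + 2*z <= -34 and 6*j + 2*z <= -8


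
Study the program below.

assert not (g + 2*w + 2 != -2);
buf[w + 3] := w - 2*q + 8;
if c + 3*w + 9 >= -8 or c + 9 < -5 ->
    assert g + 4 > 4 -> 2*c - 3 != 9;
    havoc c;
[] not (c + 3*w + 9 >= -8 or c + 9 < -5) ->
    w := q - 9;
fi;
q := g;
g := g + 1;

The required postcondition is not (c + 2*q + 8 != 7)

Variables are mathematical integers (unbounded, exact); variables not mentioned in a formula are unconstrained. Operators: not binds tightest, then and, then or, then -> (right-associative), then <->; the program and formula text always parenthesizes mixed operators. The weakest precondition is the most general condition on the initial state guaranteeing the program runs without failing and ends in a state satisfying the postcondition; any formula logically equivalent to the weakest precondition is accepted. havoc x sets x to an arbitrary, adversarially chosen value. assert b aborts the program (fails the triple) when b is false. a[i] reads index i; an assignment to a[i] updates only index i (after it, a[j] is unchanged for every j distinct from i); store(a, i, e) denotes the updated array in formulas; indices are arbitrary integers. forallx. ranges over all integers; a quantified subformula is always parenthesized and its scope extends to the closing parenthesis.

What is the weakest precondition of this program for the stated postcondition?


Working backward. After the program, the postcondition not (c + 2*q + 8 != 7) must hold; in canonical form it is not (c + 2*q != -1).
Before g := g + 1: not (c + 2*q != -1)
Before q := g: not (c + 2*g != -1)
Then branch requires (g > 0 -> 2*c != 12) and (forall c_1. (not (c_1 + 2*g != -1))); else branch requires not (c + 2*g != -1).
Before the if: ((c + 3*w >= -17 or c < -14) -> ((g > 0 -> 2*c != 12) and (forall c_1. (not (c_1 + 2*g != -1))))) and ((not (c + 3*w >= -17 or c < -14)) -> (not (c + 2*g != -1)))
Before buf[w + 3] := w - 2*q + 8: ((c + 3*w >= -17 or c < -14) -> ((g > 0 -> 2*c != 12) and (forall c_1. (not (c_1 + 2*g != -1))))) and ((not (c + 3*w >= -17 or c < -14)) -> (not (c + 2*g != -1)))
Before assert not (g + 2*w + 2 != -2): (not (g + 2*w != -4)) and ((c + 3*w >= -17 or c < -14) -> ((g > 0 -> 2*c != 12) and (forall c_1. (not (c_1 + 2*g != -1))))) and ((not (c + 3*w >= -17 or c < -14)) -> (not (c + 2*g != -1)))
Answer: WP = (not (g + 2*w != -4)) and ((c + 3*w >= -17 or c < -14) -> ((g > 0 -> 2*c != 12) and (forall c_1. (not (c_1 + 2*g != -1))))) and ((not (c + 3*w >= -17 or c < -14)) -> (not (c + 2*g != -1)))


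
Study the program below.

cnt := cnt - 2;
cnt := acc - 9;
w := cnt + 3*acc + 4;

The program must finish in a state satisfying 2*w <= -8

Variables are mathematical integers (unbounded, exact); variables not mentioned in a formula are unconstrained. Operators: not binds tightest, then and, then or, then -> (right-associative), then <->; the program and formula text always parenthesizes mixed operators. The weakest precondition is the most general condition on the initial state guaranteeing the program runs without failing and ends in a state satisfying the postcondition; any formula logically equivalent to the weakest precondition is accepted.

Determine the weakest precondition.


Working backward. After the program, 2*w <= -8 must hold.
Before w := cnt + 3*acc + 4: 6*acc + 2*cnt <= -16
Before cnt := acc - 9: 8*acc <= 2
Before cnt := cnt - 2: 8*acc <= 2
Answer: WP = 8*acc <= 2


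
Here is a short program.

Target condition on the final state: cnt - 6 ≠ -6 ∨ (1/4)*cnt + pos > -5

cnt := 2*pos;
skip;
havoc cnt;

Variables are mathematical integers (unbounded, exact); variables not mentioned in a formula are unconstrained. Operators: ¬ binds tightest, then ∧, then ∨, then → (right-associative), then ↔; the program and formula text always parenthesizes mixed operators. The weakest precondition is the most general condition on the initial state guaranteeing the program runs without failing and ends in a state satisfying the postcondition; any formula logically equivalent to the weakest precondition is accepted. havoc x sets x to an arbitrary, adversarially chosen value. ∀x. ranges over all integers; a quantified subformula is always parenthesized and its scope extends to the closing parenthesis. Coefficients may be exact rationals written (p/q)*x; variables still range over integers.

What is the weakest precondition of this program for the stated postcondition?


Working backward. After the program, the postcondition cnt - 6 ≠ -6 ∨ (1/4)*cnt + pos > -5 must hold; in canonical form it is cnt ≠ 0 ∨ (1/4)*cnt + pos > -5.
Before havoc cnt: ∀cnt_1. (cnt_1 ≠ 0 ∨ (1/4)*cnt_1 + pos > -5)
Before skip: ∀cnt_1. (cnt_1 ≠ 0 ∨ (1/4)*cnt_1 + pos > -5)
Before cnt := 2*pos: ∀cnt_1. (cnt_1 ≠ 0 ∨ (1/4)*cnt_1 + pos > -5)
Answer: WP = ∀cnt_1. (cnt_1 ≠ 0 ∨ (1/4)*cnt_1 + pos > -5)


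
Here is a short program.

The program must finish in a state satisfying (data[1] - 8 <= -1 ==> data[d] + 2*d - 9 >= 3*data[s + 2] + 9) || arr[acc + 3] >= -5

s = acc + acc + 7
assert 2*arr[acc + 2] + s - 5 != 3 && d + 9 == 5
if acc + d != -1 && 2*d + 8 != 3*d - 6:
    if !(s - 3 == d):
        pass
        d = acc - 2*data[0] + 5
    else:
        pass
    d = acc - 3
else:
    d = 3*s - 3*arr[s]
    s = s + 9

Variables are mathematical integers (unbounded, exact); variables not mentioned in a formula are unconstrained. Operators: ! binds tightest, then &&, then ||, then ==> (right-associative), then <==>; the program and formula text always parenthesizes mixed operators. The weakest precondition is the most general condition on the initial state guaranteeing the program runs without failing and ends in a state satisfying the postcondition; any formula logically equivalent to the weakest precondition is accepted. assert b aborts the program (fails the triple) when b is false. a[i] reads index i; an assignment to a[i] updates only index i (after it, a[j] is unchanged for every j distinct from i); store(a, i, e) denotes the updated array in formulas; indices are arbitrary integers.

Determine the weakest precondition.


Working backward. After the program, the postcondition (data[1] - 8 <= -1 ==> data[d] + 2*d - 9 >= 3*data[s + 2] + 9) || arr[acc + 3] >= -5 must hold; in canonical form it is (data[1] <= 7 ==> data[d] + 2*d >= 3*data[s + 2] + 18) || arr[acc + 3] >= -5.
Then branch requires ((!(s == d + 3)) ==> ((data[1] <= 7 ==> data[acc - 3] + 2*acc >= 3*data[s + 2] + 24) || arr[acc + 3] >= -5)) && (s == d + 3 ==> ((data[1] <= 7 ==> data[acc - 3] + 2*acc >= 3*data[s + 2] + 24) || arr[acc + 3] >= -5)); else branch requires (data[1] <= 7 ==> data[-3*arr[s] + 3*s] + 6*s >= 6*arr[s] + 3*data[s + 11] + 18) || arr[acc + 3] >= -5.
Before the if: ((acc + d != -1 && d != 14) ==> (((!(s == d + 3)) ==> ((data[1] <= 7 ==> data[acc - 3] + 2*acc >= 3*data[s + 2] + 24) || arr[acc + 3] >= -5)) && (s == d + 3 ==> ((data[1] <= 7 ==> data[acc - 3] + 2*acc >= 3*data[s + 2] + 24) || arr[acc + 3] >= -5)))) && ((!(acc + d != -1 && d != 14)) ==> ((data[1] <= 7 ==> data[-3*arr[s] + 3*s] + 6*s >= 6*arr[s] + 3*data[s + 11] + 18) || arr[acc + 3] >= -5))
Before assert 2*arr[acc + 2] + s - 5 != 3 && d + 9 == 5: 2*arr[acc + 2] + s != 8 && d == -4 && ((acc + d != -1 && d != 14) ==> (((!(s == d + 3)) ==> ((data[1] <= 7 ==> data[acc - 3] + 2*acc >= 3*data[s + 2] + 24) || arr[acc + 3] >= -5)) && (s == d + 3 ==> ((data[1] <= 7 ==> data[acc - 3] + 2*acc >= 3*data[s + 2] + 24) || arr[acc + 3] >= -5)))) && ((!(acc + d != -1 && d != 14)) ==> ((data[1] <= 7 ==> data[-3*arr[s] + 3*s] + 6*s >= 6*arr[s] + 3*data[s + 11] + 18) || arr[acc + 3] >= -5))
Before s := acc + acc + 7: 2*arr[acc + 2] + 2*acc != 1 && d == -4 && ((acc + d != -1 && d != 14) ==> (((!(2*acc == d - 4)) ==> ((data[1] <= 7 ==> data[acc - 3] + 2*acc >= 3*data[2*acc + 9] + 24) || arr[acc + 3] >= -5)) && (2*acc == d - 4 ==> ((data[1] <= 7 ==> data[acc - 3] + 2*acc >= 3*data[2*acc + 9] + 24) || arr[acc + 3] >= -5)))) && ((!(acc + d != -1 && d != 14)) ==> ((data[1] <= 7 ==> data[-3*arr[2*acc + 7] + 6*acc + 21] + 12*acc >= 6*arr[2*acc + 7] + 3*data[2*acc + 18] - 24) || arr[acc + 3] >= -5))
Answer: WP = 2*arr[acc + 2] + 2*acc != 1 && d == -4 && ((acc + d != -1 && d != 14) ==> (((!(2*acc == d - 4)) ==> ((data[1] <= 7 ==> data[acc - 3] + 2*acc >= 3*data[2*acc + 9] + 24) || arr[acc + 3] >= -5)) && (2*acc == d - 4 ==> ((data[1] <= 7 ==> data[acc - 3] + 2*acc >= 3*data[2*acc + 9] + 24) || arr[acc + 3] >= -5)))) && ((!(acc + d != -1 && d != 14)) ==> ((data[1] <= 7 ==> data[-3*arr[2*acc + 7] + 6*acc + 21] + 12*acc >= 6*arr[2*acc + 7] + 3*data[2*acc + 18] - 24) || arr[acc + 3] >= -5))


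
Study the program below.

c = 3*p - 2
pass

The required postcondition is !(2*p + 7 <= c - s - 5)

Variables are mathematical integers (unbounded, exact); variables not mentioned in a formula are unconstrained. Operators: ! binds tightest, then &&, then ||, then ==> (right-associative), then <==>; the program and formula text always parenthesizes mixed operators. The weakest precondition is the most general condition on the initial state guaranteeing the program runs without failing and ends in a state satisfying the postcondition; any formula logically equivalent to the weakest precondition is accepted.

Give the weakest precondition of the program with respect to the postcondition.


Working backward. After the program, the postcondition !(2*p + 7 <= c - s - 5) must hold; in canonical form it is !(2*p + s <= c - 12).
Before skip: !(2*p + s <= c - 12)
Before c := 3*p - 2: !(s <= p - 14)
Answer: WP = !(s <= p - 14)


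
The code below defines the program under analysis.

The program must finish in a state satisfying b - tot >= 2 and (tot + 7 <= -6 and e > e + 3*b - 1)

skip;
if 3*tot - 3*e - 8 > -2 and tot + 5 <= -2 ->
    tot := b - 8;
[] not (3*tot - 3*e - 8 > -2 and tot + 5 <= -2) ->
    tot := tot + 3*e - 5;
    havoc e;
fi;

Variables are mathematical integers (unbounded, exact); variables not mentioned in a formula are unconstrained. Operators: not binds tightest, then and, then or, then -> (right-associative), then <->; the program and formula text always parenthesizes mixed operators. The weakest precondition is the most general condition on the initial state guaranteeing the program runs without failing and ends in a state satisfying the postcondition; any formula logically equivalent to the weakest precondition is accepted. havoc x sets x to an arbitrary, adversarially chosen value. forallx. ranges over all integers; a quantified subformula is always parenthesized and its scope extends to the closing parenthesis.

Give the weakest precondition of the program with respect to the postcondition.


Working backward. After the program, the postcondition b - tot >= 2 and (tot + 7 <= -6 and e > e + 3*b - 1) must hold; in canonical form it is b >= tot + 2 and tot <= -13 and 3*b < 1.
Then branch requires b <= -5 and 3*b < 1; else branch requires b >= 3*e + tot - 3 and 3*e + tot <= -8 and 3*b < 1.
Before the if: ((3*tot > 3*e + 6 and tot <= -7) -> (b <= -5 and 3*b < 1)) and ((not (3*tot > 3*e + 6 and tot <= -7)) -> (b >= 3*e + tot - 3 and 3*e + tot <= -8 and 3*b < 1))
Before skip: ((3*tot > 3*e + 6 and tot <= -7) -> (b <= -5 and 3*b < 1)) and ((not (3*tot > 3*e + 6 and tot <= -7)) -> (b >= 3*e + tot - 3 and 3*e + tot <= -8 and 3*b < 1))
Answer: WP = ((3*tot > 3*e + 6 and tot <= -7) -> (b <= -5 and 3*b < 1)) and ((not (3*tot > 3*e + 6 and tot <= -7)) -> (b >= 3*e + tot - 3 and 3*e + tot <= -8 and 3*b < 1))


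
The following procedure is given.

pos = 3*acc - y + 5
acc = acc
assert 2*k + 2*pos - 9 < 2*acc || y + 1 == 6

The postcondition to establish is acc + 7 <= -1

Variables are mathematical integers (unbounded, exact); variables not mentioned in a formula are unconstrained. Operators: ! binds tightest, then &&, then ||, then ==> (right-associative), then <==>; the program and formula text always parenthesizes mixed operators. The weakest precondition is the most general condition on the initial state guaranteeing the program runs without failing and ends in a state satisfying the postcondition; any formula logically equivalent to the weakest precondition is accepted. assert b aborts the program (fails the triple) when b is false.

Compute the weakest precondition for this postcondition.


Working backward. After the program, the postcondition acc + 7 <= -1 must hold; in canonical form it is acc <= -8.
Before assert 2*k + 2*pos - 9 < 2*acc || y + 1 == 6: (2*k + 2*pos < 2*acc + 9 || y == 5) && acc <= -8
Before acc := acc: (2*k + 2*pos < 2*acc + 9 || y == 5) && acc <= -8
Before pos := 3*acc - y + 5: (4*acc + 2*k < 2*y - 1 || y == 5) && acc <= -8
Answer: WP = (4*acc + 2*k < 2*y - 1 || y == 5) && acc <= -8


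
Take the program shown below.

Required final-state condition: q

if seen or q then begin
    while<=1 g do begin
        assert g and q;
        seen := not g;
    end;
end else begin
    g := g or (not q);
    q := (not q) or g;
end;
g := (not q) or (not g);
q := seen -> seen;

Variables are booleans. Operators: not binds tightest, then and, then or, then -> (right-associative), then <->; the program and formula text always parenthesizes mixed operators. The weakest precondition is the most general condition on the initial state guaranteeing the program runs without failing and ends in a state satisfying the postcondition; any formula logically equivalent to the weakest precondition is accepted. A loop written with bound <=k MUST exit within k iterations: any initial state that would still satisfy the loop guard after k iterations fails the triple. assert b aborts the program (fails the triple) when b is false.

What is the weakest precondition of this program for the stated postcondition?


Working backward. After the program, q must hold.
Before q := seen -> seen: true
Before g := (not q) or (not g): true
Then branch requires not g; else branch requires true.
Before the if: (seen or q) -> (not g)
Answer: WP = (seen or q) -> (not g)


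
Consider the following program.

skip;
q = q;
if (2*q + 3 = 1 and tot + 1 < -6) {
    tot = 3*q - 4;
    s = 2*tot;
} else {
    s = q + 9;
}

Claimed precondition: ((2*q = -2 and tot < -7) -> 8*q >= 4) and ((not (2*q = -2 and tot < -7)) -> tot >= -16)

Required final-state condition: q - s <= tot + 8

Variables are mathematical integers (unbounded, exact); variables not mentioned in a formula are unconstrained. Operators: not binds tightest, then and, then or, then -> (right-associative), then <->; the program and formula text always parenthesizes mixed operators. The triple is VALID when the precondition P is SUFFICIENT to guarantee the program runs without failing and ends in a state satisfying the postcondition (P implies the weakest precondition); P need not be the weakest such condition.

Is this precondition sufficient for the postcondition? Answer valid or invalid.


Working backward. After the program, the postcondition q - s <= tot + 8 must hold; in canonical form it is q <= s + tot + 8.
Then branch requires 8*q >= 4; else branch requires tot >= -17.
Before the if: ((2*q = -2 and tot < -7) -> 8*q >= 4) and ((not (2*q = -2 and tot < -7)) -> tot >= -17)
Before q := q: ((2*q = -2 and tot < -7) -> 8*q >= 4) and ((not (2*q = -2 and tot < -7)) -> tot >= -17)
Before skip: ((2*q = -2 and tot < -7) -> 8*q >= 4) and ((not (2*q = -2 and tot < -7)) -> tot >= -17)
The weakest precondition is ((2*q = -2 and tot < -7) -> 8*q >= 4) and ((not (2*q = -2 and tot < -7)) -> tot >= -17).
Check whether ((2*q = -2 and tot < -7) -> 8*q >= 4) and ((not (2*q = -2 and tot < -7)) -> tot >= -16) implies it.
Every state satisfying the precondition satisfies the weakest precondition: the implication holds.
Answer: valid


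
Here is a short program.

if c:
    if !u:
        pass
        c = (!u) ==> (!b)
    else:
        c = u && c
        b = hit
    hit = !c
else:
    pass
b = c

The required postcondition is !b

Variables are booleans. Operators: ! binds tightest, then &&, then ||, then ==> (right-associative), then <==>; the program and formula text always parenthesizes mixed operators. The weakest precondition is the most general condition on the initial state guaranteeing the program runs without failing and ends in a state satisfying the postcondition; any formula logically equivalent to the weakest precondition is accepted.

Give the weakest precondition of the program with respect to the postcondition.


Working backward. After the program, !b must hold.
Before b := c: !c
Then branch requires ((!u) ==> (!((!u) ==> (!b)))) && (u ==> (!(u && c))); else branch requires !c.
Before the if: c ==> (((!u) ==> (!((!u) ==> (!b)))) && (u ==> (!(u && c))))
Answer: WP = c ==> (((!u) ==> (!((!u) ==> (!b)))) && (u ==> (!(u && c))))


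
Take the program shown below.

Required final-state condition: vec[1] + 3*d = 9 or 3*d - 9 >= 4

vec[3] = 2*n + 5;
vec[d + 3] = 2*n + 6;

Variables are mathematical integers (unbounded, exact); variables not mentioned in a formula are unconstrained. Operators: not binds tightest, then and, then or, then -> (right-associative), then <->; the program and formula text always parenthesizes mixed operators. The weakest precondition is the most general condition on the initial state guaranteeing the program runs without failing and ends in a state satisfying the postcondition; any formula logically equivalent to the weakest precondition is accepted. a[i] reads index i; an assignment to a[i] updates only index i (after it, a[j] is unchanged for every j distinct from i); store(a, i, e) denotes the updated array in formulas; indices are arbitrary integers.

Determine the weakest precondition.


Working backward. After the program, the postcondition vec[1] + 3*d = 9 or 3*d - 9 >= 4 must hold; in canonical form it is vec[1] + 3*d = 9 or 3*d >= 13.
Before vec[d + 3] := 2*n + 6: store(vec, d + 3, 2*n + 6)[1] + 3*d = 9 or 3*d >= 13
Before vec[3] := 2*n + 5: store(store(vec, 3, 2*n + 5), d + 3, 2*n + 6)[1] + 3*d = 9 or 3*d >= 13
Answer: WP = store(store(vec, 3, 2*n + 5), d + 3, 2*n + 6)[1] + 3*d = 9 or 3*d >= 13


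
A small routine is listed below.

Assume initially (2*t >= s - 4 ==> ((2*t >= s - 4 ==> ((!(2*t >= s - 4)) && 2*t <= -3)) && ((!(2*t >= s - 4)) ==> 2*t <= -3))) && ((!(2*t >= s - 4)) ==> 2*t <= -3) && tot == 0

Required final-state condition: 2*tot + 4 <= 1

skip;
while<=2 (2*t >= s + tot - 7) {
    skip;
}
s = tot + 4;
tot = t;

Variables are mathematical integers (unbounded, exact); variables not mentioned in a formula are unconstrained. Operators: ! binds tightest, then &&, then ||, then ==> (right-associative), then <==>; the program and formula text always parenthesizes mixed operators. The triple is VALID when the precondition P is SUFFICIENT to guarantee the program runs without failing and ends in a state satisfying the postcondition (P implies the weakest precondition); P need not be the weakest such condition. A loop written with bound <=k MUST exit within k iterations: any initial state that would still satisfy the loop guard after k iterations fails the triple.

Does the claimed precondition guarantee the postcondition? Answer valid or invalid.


Working backward. After the program, the postcondition 2*tot + 4 <= 1 must hold; in canonical form it is 2*tot <= -3.
Before tot := t: 2*t <= -3
Before s := tot + 4: 2*t <= -3
Before the loop (bound <=2), unroll the exhaustion recursion (WP_0 = exit-now case; WP_j = one more guarded iteration, up to j = 2):
  WP_0: (!(2*t >= s + tot - 7)) && 2*t <= -3
  WP_1: (2*t >= s + tot - 7 ==> ((!(2*t >= s + tot - 7)) && 2*t <= -3)) && ((!(2*t >= s + tot - 7)) ==> 2*t <= -3)
  WP_2: (2*t >= s + tot - 7 ==> ((2*t >= s + tot - 7 ==> ((!(2*t >= s + tot - 7)) && 2*t <= -3)) && ((!(2*t >= s + tot - 7)) ==> 2*t <= -3))) && ((!(2*t >= s + tot - 7)) ==> 2*t <= -3)
So before the loop: (2*t >= s + tot - 7 ==> ((2*t >= s + tot - 7 ==> ((!(2*t >= s + tot - 7)) && 2*t <= -3)) && ((!(2*t >= s + tot - 7)) ==> 2*t <= -3))) && ((!(2*t >= s + tot - 7)) ==> 2*t <= -3)
Before skip: (2*t >= s + tot - 7 ==> ((2*t >= s + tot - 7 ==> ((!(2*t >= s + tot - 7)) && 2*t <= -3)) && ((!(2*t >= s + tot - 7)) ==> 2*t <= -3))) && ((!(2*t >= s + tot - 7)) ==> 2*t <= -3)
The weakest precondition is (2*t >= s + tot - 7 ==> ((2*t >= s + tot - 7 ==> ((!(2*t >= s + tot - 7)) && 2*t <= -3)) && ((!(2*t >= s + tot - 7)) ==> 2*t <= -3))) && ((!(2*t >= s + tot - 7)) ==> 2*t <= -3).
Check whether (2*t >= s - 4 ==> ((2*t >= s - 4 ==> ((!(2*t >= s - 4)) && 2*t <= -3)) && ((!(2*t >= s - 4)) ==> 2*t <= -3))) && ((!(2*t >= s - 4)) ==> 2*t <= -3) && tot == 0 implies it.
Countermodel: at the initial state s = 1, t = -2, tot = 0, the precondition holds but the weakest precondition fails.
Answer: invalid


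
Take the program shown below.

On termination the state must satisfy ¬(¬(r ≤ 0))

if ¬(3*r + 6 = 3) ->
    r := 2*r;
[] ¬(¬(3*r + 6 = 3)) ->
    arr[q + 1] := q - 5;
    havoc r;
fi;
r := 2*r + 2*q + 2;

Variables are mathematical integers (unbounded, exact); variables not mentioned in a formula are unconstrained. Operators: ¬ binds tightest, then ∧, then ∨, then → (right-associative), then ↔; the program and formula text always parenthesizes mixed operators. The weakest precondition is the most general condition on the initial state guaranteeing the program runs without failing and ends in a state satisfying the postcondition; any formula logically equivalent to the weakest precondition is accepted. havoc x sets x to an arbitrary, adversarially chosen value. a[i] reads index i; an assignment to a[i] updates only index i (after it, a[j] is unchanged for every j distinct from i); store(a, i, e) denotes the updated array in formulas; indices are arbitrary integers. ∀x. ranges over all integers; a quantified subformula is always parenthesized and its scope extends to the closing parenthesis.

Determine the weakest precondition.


Working backward. After the program, the postcondition ¬(¬(r ≤ 0)) must hold; in canonical form it is r ≤ 0.
Before r := 2*r + 2*q + 2: 2*q + 2*r ≤ -2
Then branch requires 2*q + 4*r ≤ -2; else branch requires ∀r_1. 2*q + 2*r_1 ≤ -2.
Before the if: ((¬(3*r = -3)) → 2*q + 4*r ≤ -2) ∧ (3*r = -3 → (∀r_1. 2*q + 2*r_1 ≤ -2))
Answer: WP = ((¬(3*r = -3)) → 2*q + 4*r ≤ -2) ∧ (3*r = -3 → (∀r_1. 2*q + 2*r_1 ≤ -2))


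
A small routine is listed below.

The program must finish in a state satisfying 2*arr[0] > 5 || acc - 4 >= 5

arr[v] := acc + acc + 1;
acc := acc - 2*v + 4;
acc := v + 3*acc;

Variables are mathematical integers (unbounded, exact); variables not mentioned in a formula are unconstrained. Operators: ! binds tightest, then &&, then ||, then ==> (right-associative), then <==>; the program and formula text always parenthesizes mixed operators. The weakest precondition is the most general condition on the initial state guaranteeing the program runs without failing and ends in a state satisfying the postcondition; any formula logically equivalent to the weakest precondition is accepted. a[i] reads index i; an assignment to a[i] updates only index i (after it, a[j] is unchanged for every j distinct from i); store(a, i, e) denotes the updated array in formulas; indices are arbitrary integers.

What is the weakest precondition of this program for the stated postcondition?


Working backward. After the program, the postcondition 2*arr[0] > 5 || acc - 4 >= 5 must hold; in canonical form it is 2*arr[0] > 5 || acc >= 9.
Before acc := v + 3*acc: 2*arr[0] > 5 || 3*acc + v >= 9
Before acc := acc - 2*v + 4: 2*arr[0] > 5 || 3*acc >= 5*v - 3
Before arr[v] := acc + acc + 1: 2*store(arr, v, 2*acc + 1)[0] > 5 || 3*acc >= 5*v - 3
Answer: WP = 2*store(arr, v, 2*acc + 1)[0] > 5 || 3*acc >= 5*v - 3


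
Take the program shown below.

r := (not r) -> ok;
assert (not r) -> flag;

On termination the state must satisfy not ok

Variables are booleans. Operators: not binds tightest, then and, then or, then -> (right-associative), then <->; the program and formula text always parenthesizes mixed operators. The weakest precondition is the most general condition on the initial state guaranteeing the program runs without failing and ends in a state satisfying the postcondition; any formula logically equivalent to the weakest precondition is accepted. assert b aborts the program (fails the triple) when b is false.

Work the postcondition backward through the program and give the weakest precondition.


Working backward. After the program, not ok must hold.
Before assert (not r) -> flag: ((not r) -> flag) and (not ok)
Before r := (not r) -> ok: ((not ((not r) -> ok)) -> flag) and (not ok)
Answer: WP = ((not ((not r) -> ok)) -> flag) and (not ok)


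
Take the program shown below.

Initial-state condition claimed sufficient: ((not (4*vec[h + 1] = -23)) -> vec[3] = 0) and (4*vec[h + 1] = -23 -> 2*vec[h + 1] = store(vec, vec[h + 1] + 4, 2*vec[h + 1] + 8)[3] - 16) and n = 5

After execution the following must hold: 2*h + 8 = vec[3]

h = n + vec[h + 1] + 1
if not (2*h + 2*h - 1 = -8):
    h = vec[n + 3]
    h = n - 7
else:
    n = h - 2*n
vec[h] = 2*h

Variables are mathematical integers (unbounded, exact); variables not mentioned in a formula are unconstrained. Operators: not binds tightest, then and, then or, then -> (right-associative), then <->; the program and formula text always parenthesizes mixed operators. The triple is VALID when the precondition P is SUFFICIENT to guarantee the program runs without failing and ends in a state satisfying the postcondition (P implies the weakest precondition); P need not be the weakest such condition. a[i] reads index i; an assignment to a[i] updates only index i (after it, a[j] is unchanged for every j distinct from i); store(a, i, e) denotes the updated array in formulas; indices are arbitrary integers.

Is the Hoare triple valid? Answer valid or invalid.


Working backward. After the program, the postcondition 2*h + 8 = vec[3] must hold; in canonical form it is 2*h = vec[3] - 8.
Before vec[h] := 2*h: 2*h = store(vec, h, 2*h)[3] - 8
Then branch requires 2*n = store(vec, n - 7, 2*n - 14)[3] + 6; else branch requires 2*h = store(vec, h, 2*h)[3] - 8.
Before the if: ((not (4*h = -7)) -> 2*n = store(vec, n - 7, 2*n - 14)[3] + 6) and (4*h = -7 -> 2*h = store(vec, h, 2*h)[3] - 8)
Before h := n + vec[h + 1] + 1: ((not (4*vec[h + 1] + 4*n = -11)) -> 2*n = store(vec, n - 7, 2*n - 14)[3] + 6) and (4*vec[h + 1] + 4*n = -11 -> 2*vec[h + 1] + 2*n = store(vec, vec[h + 1] + n + 1, 2*vec[h + 1] + 2*n + 2)[3] - 10)
The weakest precondition is ((not (4*vec[h + 1] + 4*n = -11)) -> 2*n = store(vec, n - 7, 2*n - 14)[3] + 6) and (4*vec[h + 1] + 4*n = -11 -> 2*vec[h + 1] + 2*n = store(vec, vec[h + 1] + n + 1, 2*vec[h + 1] + 2*n + 2)[3] - 10).
Check whether ((not (4*vec[h + 1] = -23)) -> vec[3] = 0) and (4*vec[h + 1] = -23 -> 2*vec[h + 1] = store(vec, vec[h + 1] + 4, 2*vec[h + 1] + 8)[3] - 16) and n = 5 implies it.
Countermodel: at the initial state h = 0, n = 5, vec = {[-2] = 0, [1] = 0, [3] = 0, [4] = 0, [6] = 0, elsewhere 0}, the precondition holds but the weakest precondition fails.
Answer: invalid


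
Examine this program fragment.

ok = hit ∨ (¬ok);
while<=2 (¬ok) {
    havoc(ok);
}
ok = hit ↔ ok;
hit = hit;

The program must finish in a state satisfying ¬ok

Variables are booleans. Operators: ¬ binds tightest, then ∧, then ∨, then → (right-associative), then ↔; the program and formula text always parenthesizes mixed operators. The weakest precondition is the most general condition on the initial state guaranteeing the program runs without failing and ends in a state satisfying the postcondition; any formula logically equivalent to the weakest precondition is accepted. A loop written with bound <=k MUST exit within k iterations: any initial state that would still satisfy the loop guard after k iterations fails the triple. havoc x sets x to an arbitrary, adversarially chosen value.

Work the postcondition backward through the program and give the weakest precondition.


Working backward. After the program, ¬ok must hold.
Before hit := hit: ¬ok
Before ok := hit ↔ ok: ¬(hit ↔ ok)
Before the loop (bound <=2), unroll the exhaustion recursion (WP_0 = exit-now case; WP_j = one more guarded iteration, up to j = 2):
  WP_0: ok ∧ (¬(hit ↔ ok))
  WP_1: ok ∧ (ok → (¬(hit ↔ ok)))
  WP_2: ok ∧ (ok → (¬(hit ↔ ok)))
So before the loop: ok ∧ (ok → (¬(hit ↔ ok)))
Before ok := hit ∨ (¬ok): (hit ∨ (¬ok)) ∧ ((hit ∨ (¬ok)) → (¬(hit ↔ (hit ∨ (¬ok)))))
Answer: WP = (hit ∨ (¬ok)) ∧ ((hit ∨ (¬ok)) → (¬(hit ↔ (hit ∨ (¬ok)))))


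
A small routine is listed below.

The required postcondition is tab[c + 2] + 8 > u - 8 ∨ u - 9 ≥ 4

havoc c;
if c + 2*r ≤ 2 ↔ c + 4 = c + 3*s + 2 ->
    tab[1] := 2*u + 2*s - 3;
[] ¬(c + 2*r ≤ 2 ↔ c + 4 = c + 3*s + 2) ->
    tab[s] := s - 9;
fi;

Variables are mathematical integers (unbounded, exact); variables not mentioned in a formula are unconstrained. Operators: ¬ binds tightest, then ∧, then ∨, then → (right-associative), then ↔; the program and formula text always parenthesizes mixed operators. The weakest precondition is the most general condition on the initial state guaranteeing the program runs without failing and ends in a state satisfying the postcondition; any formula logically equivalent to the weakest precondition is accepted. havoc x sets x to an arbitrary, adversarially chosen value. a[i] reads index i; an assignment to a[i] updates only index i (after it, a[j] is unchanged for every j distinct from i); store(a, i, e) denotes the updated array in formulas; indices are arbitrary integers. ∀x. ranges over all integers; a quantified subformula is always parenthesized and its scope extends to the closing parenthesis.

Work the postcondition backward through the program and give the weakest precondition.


Working backward. After the program, the postcondition tab[c + 2] + 8 > u - 8 ∨ u - 9 ≥ 4 must hold; in canonical form it is tab[c + 2] > u - 16 ∨ u ≥ 13.
Then branch requires store(tab, 1, 2*s + 2*u - 3)[c + 2] > u - 16 ∨ u ≥ 13; else branch requires store(tab, s, s - 9)[c + 2] > u - 16 ∨ u ≥ 13.
Before the if: ((c + 2*r ≤ 2 ↔ 3*s = 2) → (store(tab, 1, 2*s + 2*u - 3)[c + 2] > u - 16 ∨ u ≥ 13)) ∧ ((¬(c + 2*r ≤ 2 ↔ 3*s = 2)) → (store(tab, s, s - 9)[c + 2] > u - 16 ∨ u ≥ 13))
Before havoc c: ∀c_1. (((c_1 + 2*r ≤ 2 ↔ 3*s = 2) → (store(tab, 1, 2*s + 2*u - 3)[c_1 + 2] > u - 16 ∨ u ≥ 13)) ∧ ((¬(c_1 + 2*r ≤ 2 ↔ 3*s = 2)) → (store(tab, s, s - 9)[c_1 + 2] > u - 16 ∨ u ≥ 13)))
Answer: WP = ∀c_1. (((c_1 + 2*r ≤ 2 ↔ 3*s = 2) → (store(tab, 1, 2*s + 2*u - 3)[c_1 + 2] > u - 16 ∨ u ≥ 13)) ∧ ((¬(c_1 + 2*r ≤ 2 ↔ 3*s = 2)) → (store(tab, s, s - 9)[c_1 + 2] > u - 16 ∨ u ≥ 13)))


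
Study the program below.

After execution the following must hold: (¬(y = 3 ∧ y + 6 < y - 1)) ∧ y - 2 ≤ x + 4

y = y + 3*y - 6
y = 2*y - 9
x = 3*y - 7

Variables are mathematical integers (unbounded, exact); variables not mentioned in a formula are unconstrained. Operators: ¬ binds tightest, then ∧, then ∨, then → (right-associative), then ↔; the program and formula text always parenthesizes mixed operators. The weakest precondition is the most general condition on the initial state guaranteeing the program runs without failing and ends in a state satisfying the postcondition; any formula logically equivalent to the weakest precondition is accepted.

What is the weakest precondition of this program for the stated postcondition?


Working backward. After the program, the postcondition (¬(y = 3 ∧ y + 6 < y - 1)) ∧ y - 2 ≤ x + 4 must hold; in canonical form it is y ≤ x + 6.
Before x := 3*y - 7: 2*y ≥ 1
Before y := 2*y - 9: 4*y ≥ 19
Before y := y + 3*y - 6: 16*y ≥ 43
Answer: WP = 16*y ≥ 43


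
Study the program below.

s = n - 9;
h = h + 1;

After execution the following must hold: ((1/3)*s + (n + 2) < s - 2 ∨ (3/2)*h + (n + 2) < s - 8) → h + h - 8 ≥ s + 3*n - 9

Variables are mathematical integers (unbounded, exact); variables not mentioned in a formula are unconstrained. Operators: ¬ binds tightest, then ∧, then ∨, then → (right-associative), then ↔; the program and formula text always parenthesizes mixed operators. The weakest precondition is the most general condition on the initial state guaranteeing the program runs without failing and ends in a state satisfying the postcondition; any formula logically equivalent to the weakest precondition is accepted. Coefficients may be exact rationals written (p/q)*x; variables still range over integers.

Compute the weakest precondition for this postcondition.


Working backward. After the program, the postcondition ((1/3)*s + (n + 2) < s - 2 ∨ (3/2)*h + (n + 2) < s - 8) → h + h - 8 ≥ s + 3*n - 9 must hold; in canonical form it is (n < (2/3)*s - 4 ∨ (3/2)*h + n < s - 10) → 2*h ≥ 3*n + s - 1.
Before h := h + 1: (n < (2/3)*s - 4 ∨ (3/2)*h + n < s - 23/2) → 2*h ≥ 3*n + s - 3
Before s := n - 9: ((1/3)*n < -10 ∨ (3/2)*h < -41/2) → 2*h ≥ 4*n - 12
Answer: WP = ((1/3)*n < -10 ∨ (3/2)*h < -41/2) → 2*h ≥ 4*n - 12


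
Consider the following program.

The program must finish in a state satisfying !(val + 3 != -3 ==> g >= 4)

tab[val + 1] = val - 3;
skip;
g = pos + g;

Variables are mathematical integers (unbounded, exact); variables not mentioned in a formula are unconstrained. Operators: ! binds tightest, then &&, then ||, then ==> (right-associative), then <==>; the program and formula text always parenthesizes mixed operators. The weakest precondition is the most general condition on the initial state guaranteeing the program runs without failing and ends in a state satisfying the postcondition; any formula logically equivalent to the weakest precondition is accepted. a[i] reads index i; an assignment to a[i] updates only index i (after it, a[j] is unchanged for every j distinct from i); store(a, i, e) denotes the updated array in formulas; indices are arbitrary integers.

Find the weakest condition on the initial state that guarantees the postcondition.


Working backward. After the program, the postcondition !(val + 3 != -3 ==> g >= 4) must hold; in canonical form it is !(val != -6 ==> g >= 4).
Before g := pos + g: !(val != -6 ==> g + pos >= 4)
Before skip: !(val != -6 ==> g + pos >= 4)
Before tab[val + 1] := val - 3: !(val != -6 ==> g + pos >= 4)
Answer: WP = !(val != -6 ==> g + pos >= 4)


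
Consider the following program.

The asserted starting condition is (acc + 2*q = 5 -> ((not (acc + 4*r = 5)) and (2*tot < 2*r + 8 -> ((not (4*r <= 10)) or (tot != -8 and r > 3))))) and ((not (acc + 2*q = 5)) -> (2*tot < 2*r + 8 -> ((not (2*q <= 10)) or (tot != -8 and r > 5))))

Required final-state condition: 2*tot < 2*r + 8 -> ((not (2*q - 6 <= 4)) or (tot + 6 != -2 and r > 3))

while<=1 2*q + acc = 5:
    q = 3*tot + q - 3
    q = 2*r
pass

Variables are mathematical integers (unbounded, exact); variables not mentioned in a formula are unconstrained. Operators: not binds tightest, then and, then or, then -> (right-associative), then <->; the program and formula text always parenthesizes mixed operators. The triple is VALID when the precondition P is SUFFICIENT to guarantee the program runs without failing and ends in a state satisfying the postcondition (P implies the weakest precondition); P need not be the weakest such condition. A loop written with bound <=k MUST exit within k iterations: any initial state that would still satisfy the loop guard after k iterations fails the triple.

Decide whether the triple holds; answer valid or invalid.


Working backward. After the program, the postcondition 2*tot < 2*r + 8 -> ((not (2*q - 6 <= 4)) or (tot + 6 != -2 and r > 3)) must hold; in canonical form it is 2*tot < 2*r + 8 -> ((not (2*q <= 10)) or (tot != -8 and r > 3)).
Before skip: 2*tot < 2*r + 8 -> ((not (2*q <= 10)) or (tot != -8 and r > 3))
Before the loop (bound <=1), unroll the exhaustion recursion (WP_0 = exit-now case; WP_j = one more guarded iteration, up to j = 1):
  WP_0: (not (acc + 2*q = 5)) and (2*tot < 2*r + 8 -> ((not (2*q <= 10)) or (tot != -8 and r > 3)))
  WP_1: (acc + 2*q = 5 -> ((not (acc + 4*r = 5)) and (2*tot < 2*r + 8 -> ((not (4*r <= 10)) or (tot != -8 and r > 3))))) and ((not (acc + 2*q = 5)) -> (2*tot < 2*r + 8 -> ((not (2*q <= 10)) or (tot != -8 and r > 3))))
So before the loop: (acc + 2*q = 5 -> ((not (acc + 4*r = 5)) and (2*tot < 2*r + 8 -> ((not (4*r <= 10)) or (tot != -8 and r > 3))))) and ((not (acc + 2*q = 5)) -> (2*tot < 2*r + 8 -> ((not (2*q <= 10)) or (tot != -8 and r > 3))))
The weakest precondition is (acc + 2*q = 5 -> ((not (acc + 4*r = 5)) and (2*tot < 2*r + 8 -> ((not (4*r <= 10)) or (tot != -8 and r > 3))))) and ((not (acc + 2*q = 5)) -> (2*tot < 2*r + 8 -> ((not (2*q <= 10)) or (tot != -8 and r > 3)))).
Check whether (acc + 2*q = 5 -> ((not (acc + 4*r = 5)) and (2*tot < 2*r + 8 -> ((not (4*r <= 10)) or (tot != -8 and r > 3))))) and ((not (acc + 2*q = 5)) -> (2*tot < 2*r + 8 -> ((not (2*q <= 10)) or (tot != -8 and r > 5)))) implies it.
Every state satisfying the precondition satisfies the weakest precondition: the implication holds.
Answer: valid
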